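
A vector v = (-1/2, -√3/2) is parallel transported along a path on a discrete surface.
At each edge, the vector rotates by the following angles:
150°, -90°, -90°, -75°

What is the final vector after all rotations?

Total rotation: 150° + (-90°) + (-90°) + (-75°) = -105°. Final vector: (-0.7071, 0.7071)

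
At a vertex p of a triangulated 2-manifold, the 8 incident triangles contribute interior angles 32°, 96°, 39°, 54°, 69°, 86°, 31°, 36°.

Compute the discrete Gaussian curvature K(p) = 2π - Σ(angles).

Sum of angles = 443°. K = 360° - 443° = -83° = -83π/180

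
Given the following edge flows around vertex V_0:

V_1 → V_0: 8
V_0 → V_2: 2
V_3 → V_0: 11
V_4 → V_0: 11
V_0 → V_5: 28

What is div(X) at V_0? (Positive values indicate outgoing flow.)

Divergence = sum of outgoing flows = (-8) + 2 + (-11) + (-11) + 28 = 0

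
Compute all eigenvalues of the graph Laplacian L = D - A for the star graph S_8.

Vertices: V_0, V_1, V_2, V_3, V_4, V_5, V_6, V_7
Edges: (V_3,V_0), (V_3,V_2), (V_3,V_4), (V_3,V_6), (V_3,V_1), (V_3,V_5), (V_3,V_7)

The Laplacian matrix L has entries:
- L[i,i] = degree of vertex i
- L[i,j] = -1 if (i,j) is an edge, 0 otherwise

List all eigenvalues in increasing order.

The star S_8 is the complete bipartite graph K_{1,7} (one hub of degree 7, 7 leaves of degree 1). The Laplacian spectrum of K_{p,q} is 0, p (multiplicity q−1), q (multiplicity p−1), p+q. With p = 1, q = 7: 0 once, 1 with multiplicity 6, and 8 once. (Check: trace L = sum of degrees = 14 = 6·1 + 8.)
Laplacian eigenvalues (increasing order): [0.0, 1.0, 1.0, 1.0, 1.0, 1.0, 1.0, 8.0]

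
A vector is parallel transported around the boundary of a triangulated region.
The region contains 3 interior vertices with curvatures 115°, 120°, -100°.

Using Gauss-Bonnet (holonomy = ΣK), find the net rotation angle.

Holonomy = total enclosed curvature = 115° + 120° + (-100°) = 135°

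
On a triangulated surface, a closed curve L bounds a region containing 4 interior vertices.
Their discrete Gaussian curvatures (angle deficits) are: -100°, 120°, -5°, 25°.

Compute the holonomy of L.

Holonomy = total enclosed curvature = (-100°) + 120° + (-5°) + 25° = 40°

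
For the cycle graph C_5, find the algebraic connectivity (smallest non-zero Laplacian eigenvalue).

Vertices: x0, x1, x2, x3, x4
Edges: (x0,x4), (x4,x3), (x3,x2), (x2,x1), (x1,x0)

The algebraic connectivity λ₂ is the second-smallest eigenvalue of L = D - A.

The cycle graph C_n has Laplacian eigenvalues λ_k = 2 − 2cos(2πk/n), k = 0, 1, …, n−1. Here n = 5:
k=0: 2 − 2cos(0) = 0.0; k=1: 2 − 2cos(2π/5) = 1.382; k=2: 2 − 2cos(4π/5) = 3.618; k=3: 2 − 2cos(6π/5) = 3.618; k=4: 2 − 2cos(8π/5) = 1.382.
Laplacian eigenvalues: [0.0, 1.382, 1.382, 3.618, 3.618]. Algebraic connectivity (smallest non-zero eigenvalue) = 1.382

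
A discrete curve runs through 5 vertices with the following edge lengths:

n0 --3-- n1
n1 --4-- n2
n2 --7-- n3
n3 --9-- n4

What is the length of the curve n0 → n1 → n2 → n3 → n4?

Arc length = 3 + 4 + 7 + 9 = 23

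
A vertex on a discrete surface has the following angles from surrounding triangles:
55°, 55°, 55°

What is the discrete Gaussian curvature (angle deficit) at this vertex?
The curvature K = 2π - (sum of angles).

Sum of angles = 165°. K = 360° - 165° = 195°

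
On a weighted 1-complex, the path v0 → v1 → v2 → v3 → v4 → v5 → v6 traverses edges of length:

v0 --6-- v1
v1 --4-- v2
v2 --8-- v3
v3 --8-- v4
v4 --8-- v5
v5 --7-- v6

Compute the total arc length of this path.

Arc length = 6 + 4 + 8 + 8 + 8 + 7 = 41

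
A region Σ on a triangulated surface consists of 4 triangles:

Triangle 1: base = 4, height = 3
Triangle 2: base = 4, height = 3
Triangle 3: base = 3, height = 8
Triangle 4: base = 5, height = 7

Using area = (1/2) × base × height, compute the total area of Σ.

(1/2)×4×3 + (1/2)×4×3 + (1/2)×3×8 + (1/2)×5×7 = 41.5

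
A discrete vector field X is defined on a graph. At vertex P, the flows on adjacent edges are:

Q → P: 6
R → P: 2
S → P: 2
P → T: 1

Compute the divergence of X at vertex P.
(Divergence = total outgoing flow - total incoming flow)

Divergence = sum of outgoing flows = (-6) + (-2) + (-2) + 1 = -9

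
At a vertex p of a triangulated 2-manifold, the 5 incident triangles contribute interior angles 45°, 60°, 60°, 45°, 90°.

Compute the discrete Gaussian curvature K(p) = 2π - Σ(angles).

Sum of angles = 300°. K = 360° - 300° = 60° = π/3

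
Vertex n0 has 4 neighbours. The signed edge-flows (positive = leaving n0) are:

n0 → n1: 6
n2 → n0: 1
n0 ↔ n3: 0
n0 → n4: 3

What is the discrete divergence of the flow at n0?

Divergence = sum of outgoing flows = 6 + (-1) + 0 + 3 = 8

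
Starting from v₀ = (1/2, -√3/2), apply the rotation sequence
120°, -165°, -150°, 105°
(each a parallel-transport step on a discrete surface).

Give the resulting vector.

Total rotation: 120° + (-165°) + (-150°) + 105° = -90°. Final vector: (-0.8660, -0.5000)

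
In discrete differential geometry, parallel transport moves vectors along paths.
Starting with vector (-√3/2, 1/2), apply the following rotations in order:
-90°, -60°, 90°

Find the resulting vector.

Total rotation: (-90°) + (-60°) + 90° = -60°. Final vector: (0, 1)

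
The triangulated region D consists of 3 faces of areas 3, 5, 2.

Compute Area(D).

3 + 5 + 2 = 10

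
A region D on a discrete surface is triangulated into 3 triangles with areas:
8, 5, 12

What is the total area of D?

8 + 5 + 12 = 25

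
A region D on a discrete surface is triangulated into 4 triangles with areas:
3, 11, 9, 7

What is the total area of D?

3 + 11 + 9 + 7 = 30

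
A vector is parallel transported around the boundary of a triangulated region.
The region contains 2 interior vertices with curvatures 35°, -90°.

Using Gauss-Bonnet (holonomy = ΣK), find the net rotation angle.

Holonomy = total enclosed curvature = 35° + (-90°) = -55°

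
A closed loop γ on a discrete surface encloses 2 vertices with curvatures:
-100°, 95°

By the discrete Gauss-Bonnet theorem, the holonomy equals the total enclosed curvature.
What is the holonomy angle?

Holonomy = total enclosed curvature = (-100°) + 95° = -5°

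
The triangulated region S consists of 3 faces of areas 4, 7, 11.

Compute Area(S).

4 + 7 + 11 = 22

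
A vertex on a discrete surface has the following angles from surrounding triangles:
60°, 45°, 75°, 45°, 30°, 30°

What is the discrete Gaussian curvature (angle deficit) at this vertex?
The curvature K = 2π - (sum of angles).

Sum of angles = 285°. K = 360° - 285° = 75°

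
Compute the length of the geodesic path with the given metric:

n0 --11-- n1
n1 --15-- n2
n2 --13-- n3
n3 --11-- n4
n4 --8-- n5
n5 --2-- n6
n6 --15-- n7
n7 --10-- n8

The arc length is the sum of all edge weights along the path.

Arc length = 11 + 15 + 13 + 11 + 8 + 2 + 15 + 10 = 85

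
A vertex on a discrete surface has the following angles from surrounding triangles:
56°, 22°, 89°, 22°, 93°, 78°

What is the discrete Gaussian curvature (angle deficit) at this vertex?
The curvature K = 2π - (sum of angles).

Sum of angles = 360°. K = 360° - 360° = 0° = 0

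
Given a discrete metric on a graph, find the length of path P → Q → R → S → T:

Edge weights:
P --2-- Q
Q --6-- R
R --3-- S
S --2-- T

Arc length = 2 + 6 + 3 + 2 = 13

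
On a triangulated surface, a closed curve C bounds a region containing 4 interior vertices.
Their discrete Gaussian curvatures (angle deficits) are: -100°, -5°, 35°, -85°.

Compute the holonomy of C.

Holonomy = total enclosed curvature = (-100°) + (-5°) + 35° + (-85°) = -155°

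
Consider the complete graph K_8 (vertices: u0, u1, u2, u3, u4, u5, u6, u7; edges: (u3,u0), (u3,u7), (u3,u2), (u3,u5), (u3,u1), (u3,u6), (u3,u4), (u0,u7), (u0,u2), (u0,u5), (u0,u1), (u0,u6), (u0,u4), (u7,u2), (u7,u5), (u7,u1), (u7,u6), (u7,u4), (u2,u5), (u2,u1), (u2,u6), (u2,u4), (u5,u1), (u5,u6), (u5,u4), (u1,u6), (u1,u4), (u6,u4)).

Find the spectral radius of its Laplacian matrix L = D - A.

For the complete graph K_n, L = nI − J (J = all-ones matrix). J has eigenvalues n (once, eigenvector 𝟙) and 0 (multiplicity n−1), so L has eigenvalues 0 (once) and n (multiplicity n−1). Here n = 8: eigenvalue 0 once and 8 with multiplicity 7.
Laplacian eigenvalues: [0.0, 8.0, 8.0, 8.0, 8.0, 8.0, 8.0, 8.0]. Largest eigenvalue (spectral radius) = 8.0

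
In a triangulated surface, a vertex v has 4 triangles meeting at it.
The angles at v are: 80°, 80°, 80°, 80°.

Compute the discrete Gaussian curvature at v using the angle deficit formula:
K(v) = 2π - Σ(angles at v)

Sum of angles = 320°. K = 360° - 320° = 40° = 2π/9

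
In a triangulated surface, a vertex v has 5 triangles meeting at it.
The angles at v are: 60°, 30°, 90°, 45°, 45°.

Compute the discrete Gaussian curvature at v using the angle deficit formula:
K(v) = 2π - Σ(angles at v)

Sum of angles = 270°. K = 360° - 270° = 90°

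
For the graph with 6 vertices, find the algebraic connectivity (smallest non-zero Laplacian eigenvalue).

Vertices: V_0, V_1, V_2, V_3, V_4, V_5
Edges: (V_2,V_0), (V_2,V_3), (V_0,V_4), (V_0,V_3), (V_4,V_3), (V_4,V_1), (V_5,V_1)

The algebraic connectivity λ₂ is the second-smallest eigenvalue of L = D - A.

Degrees: deg(V_0) = 3, deg(V_1) = 2, deg(V_2) = 2, deg(V_3) = 3, deg(V_4) = 3, deg(V_5) = 1.
L = D − A with rows/columns ordered (V_0, V_1, V_2, V_3, V_4, V_5):
  [ 3,  0, -1, -1, -1,  0]
  [ 0,  2,  0,  0, -1, -1]
  [-1,  0,  2, -1,  0,  0]
  [-1,  0, -1,  3, -1,  0]
  [-1, -1,  0, -1,  3,  0]
  [ 0, -1,  0,  0,  0,  1]
Characteristic polynomial: det(λI − L) = λ(λ² − 5λ + 2)(λ − 2)(λ − 3)(λ − 4).
Roots: λ = 0; (λ² − 5λ + 2) = 0 ⇒ λ = (5 ± √17)/2 ≈ 0.4384, 4.5616; (λ − 2) = 0 ⇒ λ = 2; (λ − 3) = 0 ⇒ λ = 3; (λ − 4) = 0 ⇒ λ = 4.
(Check: the roots sum (with multiplicity) to 14, matching trace L = Σdeg = 2·7 = 14.)
Laplacian eigenvalues: [0.0, 0.4384, 2.0, 3.0, 4.0, 4.5616]. Algebraic connectivity (smallest non-zero eigenvalue) = 0.4384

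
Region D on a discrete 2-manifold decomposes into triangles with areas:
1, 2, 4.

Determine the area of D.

1 + 2 + 4 = 7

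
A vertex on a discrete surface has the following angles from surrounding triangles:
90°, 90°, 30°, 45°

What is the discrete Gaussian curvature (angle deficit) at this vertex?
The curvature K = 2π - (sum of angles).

Sum of angles = 255°. K = 360° - 255° = 105°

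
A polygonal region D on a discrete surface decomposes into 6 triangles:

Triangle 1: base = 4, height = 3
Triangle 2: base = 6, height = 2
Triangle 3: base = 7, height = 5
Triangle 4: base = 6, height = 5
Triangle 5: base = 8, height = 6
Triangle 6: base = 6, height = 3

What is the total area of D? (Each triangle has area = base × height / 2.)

(1/2)×4×3 + (1/2)×6×2 + (1/2)×7×5 + (1/2)×6×5 + (1/2)×8×6 + (1/2)×6×3 = 77.5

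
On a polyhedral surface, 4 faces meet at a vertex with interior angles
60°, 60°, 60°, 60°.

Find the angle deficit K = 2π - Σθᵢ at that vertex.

Sum of angles = 240°. K = 360° - 240° = 120° = 2π/3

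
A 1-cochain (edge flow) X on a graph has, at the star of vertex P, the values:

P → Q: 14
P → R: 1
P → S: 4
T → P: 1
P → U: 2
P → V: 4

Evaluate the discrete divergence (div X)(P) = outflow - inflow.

Divergence = sum of outgoing flows = 14 + 1 + 4 + (-1) + 2 + 4 = 24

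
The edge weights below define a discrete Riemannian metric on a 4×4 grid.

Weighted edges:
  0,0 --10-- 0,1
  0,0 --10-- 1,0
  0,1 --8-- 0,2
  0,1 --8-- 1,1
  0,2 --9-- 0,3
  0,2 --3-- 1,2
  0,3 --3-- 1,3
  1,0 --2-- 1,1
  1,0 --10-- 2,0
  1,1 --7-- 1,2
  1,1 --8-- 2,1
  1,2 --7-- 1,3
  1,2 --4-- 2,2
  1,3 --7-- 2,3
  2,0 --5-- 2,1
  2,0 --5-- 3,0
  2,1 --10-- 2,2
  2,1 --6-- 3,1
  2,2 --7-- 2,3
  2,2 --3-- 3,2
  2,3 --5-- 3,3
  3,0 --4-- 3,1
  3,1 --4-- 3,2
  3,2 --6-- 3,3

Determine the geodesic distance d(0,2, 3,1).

Shortest path: 0,2 → 1,2 → 2,2 → 3,2 → 3,1, total weight = 14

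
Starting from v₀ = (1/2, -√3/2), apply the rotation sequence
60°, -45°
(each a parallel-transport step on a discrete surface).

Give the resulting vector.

Total rotation: 60° + (-45°) = 15°. Final vector: (0.7071, -0.7071)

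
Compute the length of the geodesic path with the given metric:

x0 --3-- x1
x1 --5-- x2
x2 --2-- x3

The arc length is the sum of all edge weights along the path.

Arc length = 3 + 5 + 2 = 10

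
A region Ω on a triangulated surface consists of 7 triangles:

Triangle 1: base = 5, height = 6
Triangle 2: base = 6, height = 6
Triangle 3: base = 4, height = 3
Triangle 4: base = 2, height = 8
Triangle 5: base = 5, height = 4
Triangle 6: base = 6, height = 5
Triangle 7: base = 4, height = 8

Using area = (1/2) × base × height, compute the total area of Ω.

(1/2)×5×6 + (1/2)×6×6 + (1/2)×4×3 + (1/2)×2×8 + (1/2)×5×4 + (1/2)×6×5 + (1/2)×4×8 = 88.0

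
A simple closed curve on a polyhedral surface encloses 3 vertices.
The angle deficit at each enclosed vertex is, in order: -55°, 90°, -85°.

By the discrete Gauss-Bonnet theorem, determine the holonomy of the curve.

Holonomy = total enclosed curvature = (-55°) + 90° + (-85°) = -50°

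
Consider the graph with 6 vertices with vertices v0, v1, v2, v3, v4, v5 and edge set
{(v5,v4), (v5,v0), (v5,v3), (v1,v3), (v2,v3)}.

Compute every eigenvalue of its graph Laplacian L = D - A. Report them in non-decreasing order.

Degrees: deg(v0) = 1, deg(v1) = 1, deg(v2) = 1, deg(v3) = 3, deg(v4) = 1, deg(v5) = 3.
L = D − A with rows/columns ordered (v0, v1, v2, v3, v4, v5):
  [ 1,  0,  0,  0,  0, -1]
  [ 0,  1,  0, -1,  0,  0]
  [ 0,  0,  1, -1,  0,  0]
  [ 0, -1, -1,  3,  0, -1]
  [ 0,  0,  0,  0,  1, -1]
  [-1,  0,  0, -1, -1,  3]
Characteristic polynomial: det(λI − L) = λ(λ² − 5λ + 2)(λ − 1)²(λ − 3).
Roots: λ = 0; (λ² − 5λ + 2) = 0 ⇒ λ = (5 ± √17)/2 ≈ 0.4384, 4.5616; (λ − 1) = 0 ⇒ λ = 1 (multiplicity 2); (λ − 3) = 0 ⇒ λ = 3.
(Check: the roots sum (with multiplicity) to 10, matching trace L = Σdeg = 2·5 = 10.)
Laplacian eigenvalues (increasing order): [0.0, 0.4384, 1.0, 1.0, 3.0, 4.5616]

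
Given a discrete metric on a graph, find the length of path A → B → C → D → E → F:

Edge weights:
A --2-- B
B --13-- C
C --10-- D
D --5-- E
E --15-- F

Arc length = 2 + 13 + 10 + 5 + 15 = 45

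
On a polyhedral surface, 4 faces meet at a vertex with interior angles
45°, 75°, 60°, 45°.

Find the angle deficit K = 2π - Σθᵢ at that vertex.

Sum of angles = 225°. K = 360° - 225° = 135° = 3π/4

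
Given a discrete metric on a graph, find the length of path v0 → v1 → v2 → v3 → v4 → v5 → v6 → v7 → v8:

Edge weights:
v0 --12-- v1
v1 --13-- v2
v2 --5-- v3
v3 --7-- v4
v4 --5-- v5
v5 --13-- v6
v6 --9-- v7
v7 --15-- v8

Arc length = 12 + 13 + 5 + 7 + 5 + 13 + 9 + 15 = 79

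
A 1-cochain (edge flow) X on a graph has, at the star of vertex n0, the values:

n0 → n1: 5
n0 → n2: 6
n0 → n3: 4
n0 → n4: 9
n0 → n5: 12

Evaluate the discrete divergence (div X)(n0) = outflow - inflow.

Divergence = sum of outgoing flows = 5 + 6 + 4 + 9 + 12 = 36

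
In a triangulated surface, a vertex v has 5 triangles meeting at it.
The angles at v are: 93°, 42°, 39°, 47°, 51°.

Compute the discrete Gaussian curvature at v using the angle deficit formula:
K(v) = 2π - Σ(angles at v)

Sum of angles = 272°. K = 360° - 272° = 88° = 22π/45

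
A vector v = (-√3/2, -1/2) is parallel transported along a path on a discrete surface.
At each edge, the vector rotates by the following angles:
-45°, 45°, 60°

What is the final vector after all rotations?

Total rotation: (-45°) + 45° + 60° = 60°. Final vector: (0, -1)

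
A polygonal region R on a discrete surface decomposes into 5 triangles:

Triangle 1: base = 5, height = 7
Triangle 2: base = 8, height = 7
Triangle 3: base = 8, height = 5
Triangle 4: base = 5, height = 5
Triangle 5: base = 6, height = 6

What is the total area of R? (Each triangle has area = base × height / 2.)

(1/2)×5×7 + (1/2)×8×7 + (1/2)×8×5 + (1/2)×5×5 + (1/2)×6×6 = 96.0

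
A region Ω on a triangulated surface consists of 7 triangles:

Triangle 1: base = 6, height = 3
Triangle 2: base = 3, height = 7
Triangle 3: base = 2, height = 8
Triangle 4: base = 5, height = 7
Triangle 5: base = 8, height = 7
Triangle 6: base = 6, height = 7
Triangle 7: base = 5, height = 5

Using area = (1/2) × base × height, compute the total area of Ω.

(1/2)×6×3 + (1/2)×3×7 + (1/2)×2×8 + (1/2)×5×7 + (1/2)×8×7 + (1/2)×6×7 + (1/2)×5×5 = 106.5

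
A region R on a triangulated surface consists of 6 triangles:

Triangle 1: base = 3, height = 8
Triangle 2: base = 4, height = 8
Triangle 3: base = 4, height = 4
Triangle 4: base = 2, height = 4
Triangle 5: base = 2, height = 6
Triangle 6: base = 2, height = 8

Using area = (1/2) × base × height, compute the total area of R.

(1/2)×3×8 + (1/2)×4×8 + (1/2)×4×4 + (1/2)×2×4 + (1/2)×2×6 + (1/2)×2×8 = 54.0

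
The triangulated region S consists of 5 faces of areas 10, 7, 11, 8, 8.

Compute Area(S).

10 + 7 + 11 + 8 + 8 = 44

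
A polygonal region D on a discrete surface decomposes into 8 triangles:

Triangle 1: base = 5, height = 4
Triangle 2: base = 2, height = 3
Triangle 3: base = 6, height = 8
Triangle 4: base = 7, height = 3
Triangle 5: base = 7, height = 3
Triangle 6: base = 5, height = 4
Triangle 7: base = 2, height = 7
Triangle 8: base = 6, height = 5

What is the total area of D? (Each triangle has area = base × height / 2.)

(1/2)×5×4 + (1/2)×2×3 + (1/2)×6×8 + (1/2)×7×3 + (1/2)×7×3 + (1/2)×5×4 + (1/2)×2×7 + (1/2)×6×5 = 90.0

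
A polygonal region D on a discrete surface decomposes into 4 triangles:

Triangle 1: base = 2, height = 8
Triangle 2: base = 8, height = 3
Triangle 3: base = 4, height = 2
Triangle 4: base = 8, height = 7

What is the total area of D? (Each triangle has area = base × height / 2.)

(1/2)×2×8 + (1/2)×8×3 + (1/2)×4×2 + (1/2)×8×7 = 52.0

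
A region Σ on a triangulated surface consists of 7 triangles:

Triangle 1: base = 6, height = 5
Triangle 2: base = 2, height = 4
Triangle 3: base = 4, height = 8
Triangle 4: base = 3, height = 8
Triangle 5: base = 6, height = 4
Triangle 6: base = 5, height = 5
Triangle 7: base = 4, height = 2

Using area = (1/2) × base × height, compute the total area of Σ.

(1/2)×6×5 + (1/2)×2×4 + (1/2)×4×8 + (1/2)×3×8 + (1/2)×6×4 + (1/2)×5×5 + (1/2)×4×2 = 75.5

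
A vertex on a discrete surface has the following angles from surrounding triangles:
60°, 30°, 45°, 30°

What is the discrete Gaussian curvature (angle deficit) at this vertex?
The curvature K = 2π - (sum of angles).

Sum of angles = 165°. K = 360° - 165° = 195° = 13π/12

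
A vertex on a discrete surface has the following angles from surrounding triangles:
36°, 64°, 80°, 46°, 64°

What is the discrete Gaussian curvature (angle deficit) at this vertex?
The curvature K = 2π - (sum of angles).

Sum of angles = 290°. K = 360° - 290° = 70° = 7π/18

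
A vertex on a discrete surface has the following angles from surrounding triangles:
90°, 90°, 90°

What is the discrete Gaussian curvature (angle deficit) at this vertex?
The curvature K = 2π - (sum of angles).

Sum of angles = 270°. K = 360° - 270° = 90° = π/2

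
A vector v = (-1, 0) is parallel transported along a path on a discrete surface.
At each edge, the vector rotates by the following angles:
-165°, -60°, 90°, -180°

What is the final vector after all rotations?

Total rotation: (-165°) + (-60°) + 90° + (-180°) = -315° ≡ 45° (mod 360°). Final vector: (-0.7071, -0.7071)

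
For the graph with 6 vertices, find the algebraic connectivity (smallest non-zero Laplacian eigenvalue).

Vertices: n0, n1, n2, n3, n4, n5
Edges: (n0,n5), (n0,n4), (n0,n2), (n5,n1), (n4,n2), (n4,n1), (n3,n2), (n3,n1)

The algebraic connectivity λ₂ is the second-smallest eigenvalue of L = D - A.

Degrees: deg(n0) = 3, deg(n1) = 3, deg(n2) = 3, deg(n3) = 2, deg(n4) = 3, deg(n5) = 2.
L = D − A with rows/columns ordered (n0, n1, n2, n3, n4, n5):
  [ 3,  0, -1,  0, -1, -1]
  [ 0,  3,  0, -1, -1, -1]
  [-1,  0,  3, -1, -1,  0]
  [ 0, -1, -1,  2,  0,  0]
  [-1, -1, -1,  0,  3,  0]
  [-1, -1,  0,  0,  0,  2]
Characteristic polynomial: det(λI − L) = λ(λ² − 6λ + 7)(λ − 2)(λ − 3)(λ − 5).
Roots: λ = 0; (λ² − 6λ + 7) = 0 ⇒ λ = 3 ± √2 ≈ 1.5858, 4.4142; (λ − 2) = 0 ⇒ λ = 2; (λ − 3) = 0 ⇒ λ = 3; (λ − 5) = 0 ⇒ λ = 5.
(Check: the roots sum (with multiplicity) to 16, matching trace L = Σdeg = 2·8 = 16.)
Laplacian eigenvalues: [0.0, 1.5858, 2.0, 3.0, 4.4142, 5.0]. Algebraic connectivity (smallest non-zero eigenvalue) = 1.5858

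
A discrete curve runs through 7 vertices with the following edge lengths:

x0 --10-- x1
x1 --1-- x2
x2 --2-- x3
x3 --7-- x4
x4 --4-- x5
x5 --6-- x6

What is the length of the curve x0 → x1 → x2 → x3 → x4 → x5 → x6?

Arc length = 10 + 1 + 2 + 7 + 4 + 6 = 30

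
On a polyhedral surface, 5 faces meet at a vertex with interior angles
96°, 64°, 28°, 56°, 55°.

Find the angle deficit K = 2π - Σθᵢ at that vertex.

Sum of angles = 299°. K = 360° - 299° = 61° = 61π/180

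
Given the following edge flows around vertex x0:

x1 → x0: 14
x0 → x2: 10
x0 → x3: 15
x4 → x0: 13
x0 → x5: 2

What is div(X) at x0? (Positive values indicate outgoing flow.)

Divergence = sum of outgoing flows = (-14) + 10 + 15 + (-13) + 2 = 0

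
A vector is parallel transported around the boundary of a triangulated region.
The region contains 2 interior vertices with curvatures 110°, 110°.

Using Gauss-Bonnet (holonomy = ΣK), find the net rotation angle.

Holonomy = total enclosed curvature = 110° + 110° = 220°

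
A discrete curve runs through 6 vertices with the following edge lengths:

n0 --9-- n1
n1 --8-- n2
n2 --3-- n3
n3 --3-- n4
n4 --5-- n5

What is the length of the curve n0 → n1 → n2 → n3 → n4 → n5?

Arc length = 9 + 8 + 3 + 3 + 5 = 28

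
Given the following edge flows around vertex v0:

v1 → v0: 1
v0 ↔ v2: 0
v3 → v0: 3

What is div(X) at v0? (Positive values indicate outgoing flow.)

Divergence = sum of outgoing flows = (-1) + 0 + (-3) = -4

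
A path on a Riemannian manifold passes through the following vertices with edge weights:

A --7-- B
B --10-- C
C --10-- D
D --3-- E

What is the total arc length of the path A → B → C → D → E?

Arc length = 7 + 10 + 10 + 3 = 30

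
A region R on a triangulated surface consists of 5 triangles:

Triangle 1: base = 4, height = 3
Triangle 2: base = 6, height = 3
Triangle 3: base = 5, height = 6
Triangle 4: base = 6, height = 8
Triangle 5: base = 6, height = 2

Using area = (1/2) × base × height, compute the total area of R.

(1/2)×4×3 + (1/2)×6×3 + (1/2)×5×6 + (1/2)×6×8 + (1/2)×6×2 = 60.0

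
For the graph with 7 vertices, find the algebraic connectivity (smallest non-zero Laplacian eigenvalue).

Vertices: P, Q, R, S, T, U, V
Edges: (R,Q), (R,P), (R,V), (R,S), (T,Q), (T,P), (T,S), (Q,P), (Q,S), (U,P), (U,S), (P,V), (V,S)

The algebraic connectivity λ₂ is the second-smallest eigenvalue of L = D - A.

Degrees: deg(P) = 5, deg(Q) = 4, deg(R) = 4, deg(S) = 5, deg(T) = 3, deg(U) = 2, deg(V) = 3.
L = D − A with rows/columns ordered (P, Q, R, S, T, U, V):
  [ 5, -1, -1,  0, -1, -1, -1]
  [-1,  4, -1, -1, -1,  0,  0]
  [-1, -1,  4, -1,  0,  0, -1]
  [ 0, -1, -1,  5, -1, -1, -1]
  [-1, -1,  0, -1,  3,  0,  0]
  [-1,  0,  0, -1,  0,  2,  0]
  [-1,  0, -1, -1,  0,  0,  3]
Characteristic polynomial: det(λI − L) = λ(λ − 2)(λ² − 8λ + 14)(λ − 4)(λ − 5)(λ − 7).
Roots: λ = 0; (λ − 2) = 0 ⇒ λ = 2; (λ² − 8λ + 14) = 0 ⇒ λ = 4 ± √2 ≈ 2.5858, 5.4142; (λ − 4) = 0 ⇒ λ = 4; (λ − 5) = 0 ⇒ λ = 5; (λ − 7) = 0 ⇒ λ = 7.
(Check: the roots sum (with multiplicity) to 26, matching trace L = Σdeg = 2·13 = 26.)
Laplacian eigenvalues: [0.0, 2.0, 2.5858, 4.0, 5.0, 5.4142, 7.0]. Algebraic connectivity (smallest non-zero eigenvalue) = 2.0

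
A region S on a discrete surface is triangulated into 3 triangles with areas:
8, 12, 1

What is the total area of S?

8 + 12 + 1 = 21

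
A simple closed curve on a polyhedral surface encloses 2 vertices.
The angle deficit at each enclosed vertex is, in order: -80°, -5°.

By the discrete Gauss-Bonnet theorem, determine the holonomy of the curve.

Holonomy = total enclosed curvature = (-80°) + (-5°) = -85°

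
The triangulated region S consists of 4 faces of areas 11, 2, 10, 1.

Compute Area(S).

11 + 2 + 10 + 1 = 24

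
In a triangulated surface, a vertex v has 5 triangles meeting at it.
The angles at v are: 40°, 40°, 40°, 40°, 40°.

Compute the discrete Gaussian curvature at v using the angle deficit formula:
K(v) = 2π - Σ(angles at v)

Sum of angles = 200°. K = 360° - 200° = 160°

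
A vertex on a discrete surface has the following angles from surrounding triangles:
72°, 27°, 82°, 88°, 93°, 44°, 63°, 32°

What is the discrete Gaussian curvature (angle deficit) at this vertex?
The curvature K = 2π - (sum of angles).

Sum of angles = 501°. K = 360° - 501° = -141° = -47π/60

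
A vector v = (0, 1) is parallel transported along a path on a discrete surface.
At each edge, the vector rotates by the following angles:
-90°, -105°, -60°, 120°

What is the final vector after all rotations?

Total rotation: (-90°) + (-105°) + (-60°) + 120° = -135°. Final vector: (0.7071, -0.7071)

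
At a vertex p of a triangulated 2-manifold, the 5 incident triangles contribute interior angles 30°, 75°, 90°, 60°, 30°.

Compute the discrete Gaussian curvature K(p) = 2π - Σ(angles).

Sum of angles = 285°. K = 360° - 285° = 75° = 5π/12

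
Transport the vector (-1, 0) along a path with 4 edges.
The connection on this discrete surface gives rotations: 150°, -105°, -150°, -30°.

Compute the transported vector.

Total rotation: 150° + (-105°) + (-150°) + (-30°) = -135°. Final vector: (0.7071, 0.7071)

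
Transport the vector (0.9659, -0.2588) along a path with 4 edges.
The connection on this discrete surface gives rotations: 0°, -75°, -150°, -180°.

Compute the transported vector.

Total rotation: 0° + (-75°) + (-150°) + (-180°) = -405° ≡ -45° (mod 360°). Final vector: (0.5000, -0.8660)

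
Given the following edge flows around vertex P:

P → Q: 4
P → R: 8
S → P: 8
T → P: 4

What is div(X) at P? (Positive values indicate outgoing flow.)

Divergence = sum of outgoing flows = 4 + 8 + (-8) + (-4) = 0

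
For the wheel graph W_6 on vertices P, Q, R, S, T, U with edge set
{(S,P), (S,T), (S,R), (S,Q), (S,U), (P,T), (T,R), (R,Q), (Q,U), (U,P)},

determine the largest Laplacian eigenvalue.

The wheel W_6 is the join K_1 ∨ C_5 (a hub joined to every vertex of a cycle of length 5). For a join G ∨ H (G on p vertices, H on q vertices) the Laplacian spectrum is 0, p+q, the eigenvalues of L(G) other than one 0 each shifted by +q, and the eigenvalues of L(H) other than one 0 each shifted by +p. With G = K_1 (p = 1, nothing left after dropping its 0) and H = C_5 (q = 5, eigenvalues 2 − 2cos(2πk/5), k = 0, …, 4; drop k = 0), the spectrum of W_6 is 0, 6, and 1 + (2 − 2cos(2πk/5)) = 3 − 2cos(2πk/5) for k = 1, …, 4:
k=1: 3 − 2cos(2π/5) = 2.382; k=2: 3 − 2cos(4π/5) = 4.618; k=3: 3 − 2cos(6π/5) = 4.618; k=4: 3 − 2cos(8π/5) = 2.382.
Laplacian eigenvalues: [0.0, 2.382, 2.382, 4.618, 4.618, 6.0]. Largest eigenvalue (spectral radius) = 6.0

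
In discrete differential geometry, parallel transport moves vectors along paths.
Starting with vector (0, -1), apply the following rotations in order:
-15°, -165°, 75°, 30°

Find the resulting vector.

Total rotation: (-15°) + (-165°) + 75° + 30° = -75°. Final vector: (-0.9659, -0.2588)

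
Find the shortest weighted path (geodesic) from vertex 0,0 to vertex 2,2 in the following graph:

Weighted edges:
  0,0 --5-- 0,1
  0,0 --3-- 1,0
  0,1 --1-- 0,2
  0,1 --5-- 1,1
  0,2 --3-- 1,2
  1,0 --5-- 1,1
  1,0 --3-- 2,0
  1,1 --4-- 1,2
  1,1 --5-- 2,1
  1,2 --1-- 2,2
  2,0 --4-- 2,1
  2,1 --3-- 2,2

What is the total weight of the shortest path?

Shortest path: 0,0 → 0,1 → 0,2 → 1,2 → 2,2, total weight = 10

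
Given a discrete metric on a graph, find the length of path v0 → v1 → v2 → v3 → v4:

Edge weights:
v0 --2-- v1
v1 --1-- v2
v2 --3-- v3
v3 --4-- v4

Arc length = 2 + 1 + 3 + 4 = 10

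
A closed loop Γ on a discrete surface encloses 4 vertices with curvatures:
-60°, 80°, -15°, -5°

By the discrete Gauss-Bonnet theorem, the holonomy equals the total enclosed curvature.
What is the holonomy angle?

Holonomy = total enclosed curvature = (-60°) + 80° + (-15°) + (-5°) = 0°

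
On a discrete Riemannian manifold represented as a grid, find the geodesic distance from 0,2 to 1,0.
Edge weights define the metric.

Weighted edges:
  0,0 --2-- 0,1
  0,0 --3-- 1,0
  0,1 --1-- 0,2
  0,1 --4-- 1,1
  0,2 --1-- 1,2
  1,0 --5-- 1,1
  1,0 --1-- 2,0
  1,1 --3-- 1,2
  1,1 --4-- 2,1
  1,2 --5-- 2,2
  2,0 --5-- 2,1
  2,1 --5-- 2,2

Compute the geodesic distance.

Shortest path: 0,2 → 0,1 → 0,0 → 1,0, total weight = 6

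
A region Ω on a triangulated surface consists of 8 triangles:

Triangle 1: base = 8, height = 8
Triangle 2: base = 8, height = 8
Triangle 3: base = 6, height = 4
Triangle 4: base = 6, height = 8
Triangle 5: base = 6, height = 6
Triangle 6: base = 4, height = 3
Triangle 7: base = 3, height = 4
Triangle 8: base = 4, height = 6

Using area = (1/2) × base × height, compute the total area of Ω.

(1/2)×8×8 + (1/2)×8×8 + (1/2)×6×4 + (1/2)×6×8 + (1/2)×6×6 + (1/2)×4×3 + (1/2)×3×4 + (1/2)×4×6 = 142.0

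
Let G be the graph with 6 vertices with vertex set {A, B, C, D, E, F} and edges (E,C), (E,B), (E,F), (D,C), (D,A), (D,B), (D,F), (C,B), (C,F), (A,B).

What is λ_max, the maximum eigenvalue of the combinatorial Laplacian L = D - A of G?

Degrees: deg(A) = 2, deg(B) = 4, deg(C) = 4, deg(D) = 4, deg(E) = 3, deg(F) = 3.
L = D − A with rows/columns ordered (A, B, C, D, E, F):
  [ 2, -1,  0, -1,  0,  0]
  [-1,  4, -1, -1, -1,  0]
  [ 0, -1,  4, -1, -1, -1]
  [-1, -1, -1,  4,  0, -1]
  [ 0, -1, -1,  0,  3, -1]
  [ 0,  0, -1, -1, -1,  3]
Characteristic polynomial: det(λI − L) = λ(λ² − 7λ + 9)(λ² − 9λ + 19)(λ − 4).
Roots: λ = 0; (λ² − 7λ + 9) = 0 ⇒ λ = (7 ± √13)/2 ≈ 1.6972, 5.3028; (λ² − 9λ + 19) = 0 ⇒ λ = (9 ± √5)/2 ≈ 3.382, 5.618; (λ − 4) = 0 ⇒ λ = 4.
(Check: the roots sum (with multiplicity) to 20, matching trace L = Σdeg = 2·10 = 20.)
Laplacian eigenvalues: [0.0, 1.6972, 3.382, 4.0, 5.3028, 5.618]. Largest eigenvalue (spectral radius) = 5.618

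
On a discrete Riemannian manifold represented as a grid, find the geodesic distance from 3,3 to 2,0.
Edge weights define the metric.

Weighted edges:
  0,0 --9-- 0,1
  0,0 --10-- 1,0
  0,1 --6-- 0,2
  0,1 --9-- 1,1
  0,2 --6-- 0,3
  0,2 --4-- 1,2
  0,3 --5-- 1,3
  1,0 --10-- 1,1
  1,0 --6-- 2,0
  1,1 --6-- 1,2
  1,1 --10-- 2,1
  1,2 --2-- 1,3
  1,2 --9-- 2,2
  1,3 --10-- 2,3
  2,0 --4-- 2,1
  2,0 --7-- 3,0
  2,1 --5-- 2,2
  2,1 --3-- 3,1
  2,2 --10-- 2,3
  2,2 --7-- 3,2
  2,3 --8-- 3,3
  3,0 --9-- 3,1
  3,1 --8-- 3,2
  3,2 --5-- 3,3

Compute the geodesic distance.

Shortest path: 3,3 → 3,2 → 3,1 → 2,1 → 2,0, total weight = 20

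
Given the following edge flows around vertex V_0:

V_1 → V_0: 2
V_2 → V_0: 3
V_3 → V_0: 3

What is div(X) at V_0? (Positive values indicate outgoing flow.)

Divergence = sum of outgoing flows = (-2) + (-3) + (-3) = -8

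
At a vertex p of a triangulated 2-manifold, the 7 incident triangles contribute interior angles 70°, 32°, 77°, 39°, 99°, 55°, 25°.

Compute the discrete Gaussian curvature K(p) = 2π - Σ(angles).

Sum of angles = 397°. K = 360° - 397° = -37° = -37π/180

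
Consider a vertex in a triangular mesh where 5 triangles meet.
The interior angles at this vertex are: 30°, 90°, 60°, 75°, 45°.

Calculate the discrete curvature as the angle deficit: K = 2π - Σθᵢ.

Sum of angles = 300°. K = 360° - 300° = 60°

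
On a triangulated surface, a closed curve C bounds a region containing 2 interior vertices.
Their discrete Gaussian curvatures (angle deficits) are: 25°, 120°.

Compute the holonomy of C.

Holonomy = total enclosed curvature = 25° + 120° = 145°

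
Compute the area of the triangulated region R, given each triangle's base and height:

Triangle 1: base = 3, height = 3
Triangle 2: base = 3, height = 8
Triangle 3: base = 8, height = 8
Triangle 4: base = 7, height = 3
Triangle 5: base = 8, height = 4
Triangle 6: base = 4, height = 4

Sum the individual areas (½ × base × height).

(1/2)×3×3 + (1/2)×3×8 + (1/2)×8×8 + (1/2)×7×3 + (1/2)×8×4 + (1/2)×4×4 = 83.0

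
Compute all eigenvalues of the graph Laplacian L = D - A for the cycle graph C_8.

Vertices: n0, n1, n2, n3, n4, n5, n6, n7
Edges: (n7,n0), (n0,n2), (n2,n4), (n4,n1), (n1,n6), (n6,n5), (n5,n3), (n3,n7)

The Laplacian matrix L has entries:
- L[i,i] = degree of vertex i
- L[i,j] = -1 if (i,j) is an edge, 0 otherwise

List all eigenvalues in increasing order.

The cycle graph C_n has Laplacian eigenvalues λ_k = 2 − 2cos(2πk/n), k = 0, 1, …, n−1. Here n = 8:
k=0: 2 − 2cos(0) = 0.0; k=1: 2 − 2cos(π/4) = 0.5858; k=2: 2 − 2cos(π/2) = 2.0; k=3: 2 − 2cos(3π/4) = 3.4142; k=4: 2 − 2cos(π) = 4.0; k=5: 2 − 2cos(5π/4) = 3.4142; k=6: 2 − 2cos(3π/2) = 2.0; k=7: 2 − 2cos(7π/4) = 0.5858.
Laplacian eigenvalues (increasing order): [0.0, 0.5858, 0.5858, 2.0, 2.0, 3.4142, 3.4142, 4.0]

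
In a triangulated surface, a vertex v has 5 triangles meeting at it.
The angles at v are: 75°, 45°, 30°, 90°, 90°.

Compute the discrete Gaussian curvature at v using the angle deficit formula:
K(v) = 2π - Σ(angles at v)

Sum of angles = 330°. K = 360° - 330° = 30°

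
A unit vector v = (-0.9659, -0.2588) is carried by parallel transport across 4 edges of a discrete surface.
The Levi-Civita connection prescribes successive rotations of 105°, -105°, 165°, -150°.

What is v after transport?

Total rotation: 105° + (-105°) + 165° + (-150°) = 15°. Final vector: (-0.8660, -0.5000)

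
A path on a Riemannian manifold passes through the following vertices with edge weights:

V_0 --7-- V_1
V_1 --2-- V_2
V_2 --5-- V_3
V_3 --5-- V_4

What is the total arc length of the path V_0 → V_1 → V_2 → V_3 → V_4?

Arc length = 7 + 2 + 5 + 5 = 19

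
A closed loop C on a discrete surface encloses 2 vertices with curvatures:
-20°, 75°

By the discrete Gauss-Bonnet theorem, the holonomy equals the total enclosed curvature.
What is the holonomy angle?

Holonomy = total enclosed curvature = (-20°) + 75° = 55°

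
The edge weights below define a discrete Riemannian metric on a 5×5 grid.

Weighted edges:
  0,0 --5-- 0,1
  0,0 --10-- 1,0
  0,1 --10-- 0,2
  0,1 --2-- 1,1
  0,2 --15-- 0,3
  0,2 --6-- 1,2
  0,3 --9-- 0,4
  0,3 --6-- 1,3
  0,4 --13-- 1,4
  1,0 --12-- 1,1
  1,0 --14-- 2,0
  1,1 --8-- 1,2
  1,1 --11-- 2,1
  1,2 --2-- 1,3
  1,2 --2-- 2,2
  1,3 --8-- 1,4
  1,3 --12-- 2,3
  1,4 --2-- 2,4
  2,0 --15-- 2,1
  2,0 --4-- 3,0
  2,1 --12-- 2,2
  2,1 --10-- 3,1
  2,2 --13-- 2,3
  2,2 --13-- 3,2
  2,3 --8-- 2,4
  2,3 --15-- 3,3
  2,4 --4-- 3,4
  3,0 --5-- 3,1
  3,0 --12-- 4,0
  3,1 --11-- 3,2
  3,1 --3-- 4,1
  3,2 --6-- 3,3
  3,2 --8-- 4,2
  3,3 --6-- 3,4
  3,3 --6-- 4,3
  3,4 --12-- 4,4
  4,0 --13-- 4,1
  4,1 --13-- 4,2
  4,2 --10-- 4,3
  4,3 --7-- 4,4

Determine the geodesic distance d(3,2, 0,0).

Shortest path: 3,2 → 2,2 → 1,2 → 1,1 → 0,1 → 0,0, total weight = 30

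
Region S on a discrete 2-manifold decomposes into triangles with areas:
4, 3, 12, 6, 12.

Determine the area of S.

4 + 3 + 12 + 6 + 12 = 37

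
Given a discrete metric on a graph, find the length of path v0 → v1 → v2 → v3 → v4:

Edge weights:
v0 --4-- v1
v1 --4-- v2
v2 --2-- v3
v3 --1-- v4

Arc length = 4 + 4 + 2 + 1 = 11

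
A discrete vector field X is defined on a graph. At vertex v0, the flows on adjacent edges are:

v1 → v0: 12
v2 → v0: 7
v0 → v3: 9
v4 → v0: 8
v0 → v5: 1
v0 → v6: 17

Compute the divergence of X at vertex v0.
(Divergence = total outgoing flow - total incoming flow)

Divergence = sum of outgoing flows = (-12) + (-7) + 9 + (-8) + 1 + 17 = 0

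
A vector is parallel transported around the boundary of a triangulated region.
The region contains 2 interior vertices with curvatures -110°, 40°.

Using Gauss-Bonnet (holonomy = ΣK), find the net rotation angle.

Holonomy = total enclosed curvature = (-110°) + 40° = -70°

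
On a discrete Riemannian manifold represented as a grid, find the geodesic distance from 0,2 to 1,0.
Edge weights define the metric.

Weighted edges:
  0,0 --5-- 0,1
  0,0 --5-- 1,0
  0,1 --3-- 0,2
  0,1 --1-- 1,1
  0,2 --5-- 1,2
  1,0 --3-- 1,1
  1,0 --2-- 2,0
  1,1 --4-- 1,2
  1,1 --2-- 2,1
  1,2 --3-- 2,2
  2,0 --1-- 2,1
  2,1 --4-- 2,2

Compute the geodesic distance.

Shortest path: 0,2 → 0,1 → 1,1 → 1,0, total weight = 7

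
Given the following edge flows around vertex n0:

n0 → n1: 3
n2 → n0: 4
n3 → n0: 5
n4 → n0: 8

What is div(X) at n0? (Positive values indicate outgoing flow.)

Divergence = sum of outgoing flows = 3 + (-4) + (-5) + (-8) = -14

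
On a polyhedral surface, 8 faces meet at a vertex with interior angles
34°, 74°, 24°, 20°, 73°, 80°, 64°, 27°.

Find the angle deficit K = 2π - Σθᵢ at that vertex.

Sum of angles = 396°. K = 360° - 396° = -36° = -π/5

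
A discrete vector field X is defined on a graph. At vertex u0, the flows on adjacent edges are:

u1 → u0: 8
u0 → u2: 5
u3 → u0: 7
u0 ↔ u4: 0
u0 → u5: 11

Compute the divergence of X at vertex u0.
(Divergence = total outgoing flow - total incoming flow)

Divergence = sum of outgoing flows = (-8) + 5 + (-7) + 0 + 11 = 1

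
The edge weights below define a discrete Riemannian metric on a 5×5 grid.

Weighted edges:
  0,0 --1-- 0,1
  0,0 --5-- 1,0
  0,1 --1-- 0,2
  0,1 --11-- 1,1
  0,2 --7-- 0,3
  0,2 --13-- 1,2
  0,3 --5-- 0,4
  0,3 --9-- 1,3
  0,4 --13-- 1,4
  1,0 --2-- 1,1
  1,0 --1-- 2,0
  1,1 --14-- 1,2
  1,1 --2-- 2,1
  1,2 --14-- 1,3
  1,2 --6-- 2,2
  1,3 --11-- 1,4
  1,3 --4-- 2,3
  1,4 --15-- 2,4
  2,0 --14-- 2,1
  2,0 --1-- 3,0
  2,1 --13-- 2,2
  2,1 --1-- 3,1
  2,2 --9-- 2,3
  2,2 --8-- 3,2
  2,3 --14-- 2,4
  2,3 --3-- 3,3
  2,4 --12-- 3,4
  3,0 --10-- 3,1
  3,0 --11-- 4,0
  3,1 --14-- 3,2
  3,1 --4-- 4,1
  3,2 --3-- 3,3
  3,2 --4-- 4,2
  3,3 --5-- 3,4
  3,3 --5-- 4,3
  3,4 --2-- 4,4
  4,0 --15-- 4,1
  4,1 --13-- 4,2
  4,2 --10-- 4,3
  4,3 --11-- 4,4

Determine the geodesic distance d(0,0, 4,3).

Shortest path: 0,0 → 0,1 → 0,2 → 0,3 → 1,3 → 2,3 → 3,3 → 4,3, total weight = 30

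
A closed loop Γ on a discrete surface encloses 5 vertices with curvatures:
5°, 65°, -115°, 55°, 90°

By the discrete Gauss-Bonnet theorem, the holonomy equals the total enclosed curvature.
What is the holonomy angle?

Holonomy = total enclosed curvature = 5° + 65° + (-115°) + 55° + 90° = 100°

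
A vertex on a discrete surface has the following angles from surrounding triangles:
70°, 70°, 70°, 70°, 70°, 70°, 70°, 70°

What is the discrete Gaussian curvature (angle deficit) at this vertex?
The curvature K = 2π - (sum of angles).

Sum of angles = 560°. K = 360° - 560° = -200° = -10π/9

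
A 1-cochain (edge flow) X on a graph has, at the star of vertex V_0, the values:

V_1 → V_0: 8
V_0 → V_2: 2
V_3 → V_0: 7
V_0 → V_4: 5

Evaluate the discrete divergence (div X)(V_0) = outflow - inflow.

Divergence = sum of outgoing flows = (-8) + 2 + (-7) + 5 = -8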